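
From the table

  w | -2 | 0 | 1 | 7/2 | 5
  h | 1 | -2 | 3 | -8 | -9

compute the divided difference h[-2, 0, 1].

13/6

h[-2,0] = (-2 - 1) / (0 - (-2)) = -3/2
h[0,1] = (3 - (-2)) / (1 - 0) = 5
h[-2,0,1] = (5 - (-3/2)) / (1 - (-2)) = 13/6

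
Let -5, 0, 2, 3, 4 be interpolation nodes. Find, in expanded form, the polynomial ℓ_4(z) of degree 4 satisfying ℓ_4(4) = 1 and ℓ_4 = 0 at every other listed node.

ℓ_4(z) = (1/72)z^4 - (19/72)z^2 + (5/12)z

ℓ_4(z) = (z + 5)z(z - 2)(z - 3) / [(9)·(4)·(2)·(1)]
       = (z^4 - 19z^2 + 30z) / (72)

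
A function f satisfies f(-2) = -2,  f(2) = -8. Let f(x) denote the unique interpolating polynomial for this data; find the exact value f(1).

-13/2

Evaluate each Lagrange basis at x = 1:
L_0(1) = (-1)/[(-4)] = 1/4
L_1(1) = (3)/[(4)] = 3/4
Sum: (-2)·(1/4) + (-8)·(3/4) = -13/2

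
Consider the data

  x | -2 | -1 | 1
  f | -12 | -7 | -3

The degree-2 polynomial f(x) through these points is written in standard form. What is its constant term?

-4

Build the Lagrange basis polynomials:
L_0(x) = (x + 1)(x - 1) / [3] = (1/3)x^2 - 1/3
L_1(x) = (x + 2)(x - 1) / [-2] = -(1/2)x^2 - (1/2)x + 1
L_2(x) = (x + 2)(x + 1) / [6] = (1/6)x^2 + (1/2)x + 1/3
f(x) = (-12)·L_0 + (-7)·L_1 + (-3)·L_2
Only the constant term is needed; take it from each L_i and combine:
(-12)·(-1/3) + (-7)·(1) + (-3)·(1/3) = -4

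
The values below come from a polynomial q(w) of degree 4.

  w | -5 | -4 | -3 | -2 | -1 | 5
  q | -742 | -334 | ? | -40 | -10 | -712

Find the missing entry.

The 5 known values determine q uniquely (degree ≤ 4).
L_0(-3) = (1)·(-1)·(-2)·(-8)/[(-1)·(-3)·(-4)·(-10)] = -2/15
L_1(-3) = (2)·(-1)·(-2)·(-8)/[(1)·(-2)·(-3)·(-9)] = 16/27
L_2(-3) = (2)·(1)·(-2)·(-8)/[(3)·(2)·(-1)·(-7)] = 16/21
L_3(-3) = (2)·(1)·(-1)·(-8)/[(4)·(3)·(1)·(-6)] = -2/9
L_4(-3) = (2)·(1)·(-1)·(-2)/[(10)·(9)·(7)·(6)] = 1/945
Sum: (-742)·(-2/15) + (-334)·(16/27) + (-40)·(16/21) + (-10)·(-2/9) + (-712)·(1/945) = -128

-128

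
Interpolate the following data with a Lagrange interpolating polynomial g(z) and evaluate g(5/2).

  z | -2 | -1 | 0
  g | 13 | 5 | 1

17/2

Evaluate each Lagrange basis at z = 5/2:
L_0(5/2) = (7/2)·(5/2)/[(-1)·(-2)] = 35/8
L_1(5/2) = (9/2)·(5/2)/[(1)·(-1)] = -45/4
L_2(5/2) = (9/2)·(7/2)/[(2)·(1)] = 63/8
Sum: 13·(35/8) + 5·(-45/4) + 1·(63/8) = 17/2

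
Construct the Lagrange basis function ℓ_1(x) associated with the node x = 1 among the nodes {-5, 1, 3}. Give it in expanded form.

ℓ_1(x) = -(1/12)x^2 - (1/6)x + 5/4

ℓ_1(x) = (x + 5)(x - 3) / [(6)·(-2)]
       = (x^2 + 2x - 15) / (-12)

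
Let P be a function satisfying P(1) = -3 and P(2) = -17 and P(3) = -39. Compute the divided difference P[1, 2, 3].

-4

P[1,2] = (-17 - (-3)) / (2 - 1) = -14
P[2,3] = (-39 - (-17)) / (3 - 2) = -22
P[1,2,3] = (-22 - (-14)) / (3 - 1) = -4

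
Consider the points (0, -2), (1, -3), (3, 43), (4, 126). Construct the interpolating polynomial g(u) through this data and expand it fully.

g(u) = 3u^3 - 4u^2 - 2

Build the Lagrange basis polynomials:
L_0(u) = (u - 1)(u - 3)(u - 4) / [-12] = -(1/12)u^3 + (2/3)u^2 - (19/12)u + 1
L_1(u) = u(u - 3)(u - 4) / [6] = (1/6)u^3 - (7/6)u^2 + 2u
L_2(u) = u(u - 1)(u - 4) / [-6] = -(1/6)u^3 + (5/6)u^2 - (2/3)u
L_3(u) = u(u - 1)(u - 3) / [12] = (1/12)u^3 - (1/3)u^2 + (1/4)u
g(u) = (-2)·L_0 + (-3)·L_1 + 43·L_2 + 126·L_3
  (-2)·L_0(u) = (1/6)u^3 - (4/3)u^2 + (19/6)u - 2
  (-3)·L_1(u) = -(1/2)u^3 + (7/2)u^2 - 6u
  43·L_2(u) = -(43/6)u^3 + (215/6)u^2 - (86/3)u
  126·L_3(u) = (21/2)u^3 - 42u^2 + (63/2)u
Adding term by term: 3u^3 - 4u^2 - 2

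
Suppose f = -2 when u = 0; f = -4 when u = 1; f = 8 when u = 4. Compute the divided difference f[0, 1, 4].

f[0,1] = (-4 - (-2)) / (1 - 0) = -2
f[1,4] = (8 - (-4)) / (4 - 1) = 4
f[0,1,4] = (4 - (-2)) / (4 - 0) = 3/2

3/2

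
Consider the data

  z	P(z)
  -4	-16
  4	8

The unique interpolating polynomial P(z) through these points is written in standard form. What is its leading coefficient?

3

The leading coefficient equals the top divided difference P[-4,4].
P[-4,4] = (8 - (-16)) / (4 - (-4)) = 3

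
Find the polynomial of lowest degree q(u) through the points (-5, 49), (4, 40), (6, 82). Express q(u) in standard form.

L_0(u) = (u - 4)(u - 6) / [99] = (1/99)u^2 - (10/99)u + 8/33
L_1(u) = (u + 5)(u - 6) / [-18] = -(1/18)u^2 + (1/18)u + 5/3
L_2(u) = (u + 5)(u - 4) / [22] = (1/22)u^2 + (1/22)u - 10/11
q(u) = 49·L_0 + 40·L_1 + 82·L_2
  49·L_0(u) = (49/99)u^2 - (490/99)u + 392/33
  40·L_1(u) = -(20/9)u^2 + (20/9)u + 200/3
  82·L_2(u) = (41/11)u^2 + (41/11)u - 820/11
Adding term by term: 2u^2 + u + 4

q(u) = 2u^2 + u + 4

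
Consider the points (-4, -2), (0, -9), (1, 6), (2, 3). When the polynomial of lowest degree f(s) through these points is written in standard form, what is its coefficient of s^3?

-247/120

Build the Lagrange basis polynomials:
L_0(s) = s(s - 1)(s - 2) / [-120] = -(1/120)s^3 + (1/40)s^2 - (1/60)s
L_1(s) = (s + 4)(s - 1)(s - 2) / [8] = (1/8)s^3 + (1/8)s^2 - (5/4)s + 1
L_2(s) = (s + 4)s(s - 2) / [-5] = -(1/5)s^3 - (2/5)s^2 + (8/5)s
L_3(s) = (s + 4)s(s - 1) / [12] = (1/12)s^3 + (1/4)s^2 - (1/3)s
f(s) = (-2)·L_0 + (-9)·L_1 + 6·L_2 + 3·L_3
Only the coefficient of s^3 is needed; take it from each L_i and combine:
(-2)·(-1/120) + (-9)·(1/8) + 6·(-1/5) + 3·(1/12) = -247/120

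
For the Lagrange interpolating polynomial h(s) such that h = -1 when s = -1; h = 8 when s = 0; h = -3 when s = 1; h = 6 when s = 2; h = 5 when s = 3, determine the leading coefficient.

-35/12

The leading coefficient equals the top divided difference h[-1,0,1,2,3].
h[-1,0] = (8 - (-1)) / (0 - (-1)) = 9
h[0,1] = (-3 - 8) / (1 - 0) = -11
h[1,2] = (6 - (-3)) / (2 - 1) = 9
h[2,3] = (5 - 6) / (3 - 2) = -1
h[-1,0,1] = (-11 - 9) / (1 - (-1)) = -10
h[0,1,2] = (9 - (-11)) / (2 - 0) = 10
h[1,2,3] = (-1 - 9) / (3 - 1) = -5
h[-1,0,1,2] = (10 - (-10)) / (2 - (-1)) = 20/3
h[0,1,2,3] = (-5 - 10) / (3 - 0) = -5
h[-1,0,1,2,3] = (-5 - 20/3) / (3 - (-1)) = -35/12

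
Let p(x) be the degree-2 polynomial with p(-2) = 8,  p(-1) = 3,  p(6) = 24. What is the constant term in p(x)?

0

Build the Lagrange basis polynomials:
L_0(x) = (x + 1)(x - 6) / [8] = (1/8)x^2 - (5/8)x - 3/4
L_1(x) = (x + 2)(x - 6) / [-7] = -(1/7)x^2 + (4/7)x + 12/7
L_2(x) = (x + 2)(x + 1) / [56] = (1/56)x^2 + (3/56)x + 1/28
p(x) = 8·L_0 + 3·L_1 + 24·L_2
Only the constant term is needed; take it from each L_i and combine:
8·(-3/4) + 3·(12/7) + 24·(1/28) = 0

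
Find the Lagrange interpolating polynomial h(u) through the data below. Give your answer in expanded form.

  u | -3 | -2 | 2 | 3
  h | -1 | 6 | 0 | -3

Build the Lagrange basis polynomials:
L_0(u) = (u + 2)(u - 2)(u - 3) / [-30] = -(1/30)u^3 + (1/10)u^2 + (2/15)u - 2/5
L_1(u) = (u + 3)(u - 2)(u - 3) / [20] = (1/20)u^3 - (1/10)u^2 - (9/20)u + 9/10
L_2(u) = (u + 3)(u + 2)(u - 3) / [-20] = -(1/20)u^3 - (1/10)u^2 + (9/20)u + 9/10
L_3(u) = (u + 3)(u + 2)(u - 2) / [30] = (1/30)u^3 + (1/10)u^2 - (2/15)u - 2/5
h(u) = (-1)·L_0 + 6·L_1 + 0·L_2 + (-3)·L_3
  (-1)·L_0(u) = (1/30)u^3 - (1/10)u^2 - (2/15)u + 2/5
  6·L_1(u) = (3/10)u^3 - (3/5)u^2 - (27/10)u + 27/5
  0·L_2(u) = 0
  (-3)·L_3(u) = -(1/10)u^3 - (3/10)u^2 + (2/5)u + 6/5
Adding term by term: (7/30)u^3 - u^2 - (73/30)u + 7

h(u) = (7/30)u^3 - u^2 - (73/30)u + 7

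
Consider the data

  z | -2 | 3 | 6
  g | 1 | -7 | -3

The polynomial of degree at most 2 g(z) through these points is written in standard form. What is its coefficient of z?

-59/30

Build the Lagrange basis polynomials:
L_0(z) = (z - 3)(z - 6) / [40] = (1/40)z^2 - (9/40)z + 9/20
L_1(z) = (z + 2)(z - 6) / [-15] = -(1/15)z^2 + (4/15)z + 4/5
L_2(z) = (z + 2)(z - 3) / [24] = (1/24)z^2 - (1/24)z - 1/4
g(z) = 1·L_0 + (-7)·L_1 + (-3)·L_2
Only the coefficient of z is needed; take it from each L_i and combine:
1·(-9/40) + (-7)·(4/15) + (-3)·(-1/24) = -59/30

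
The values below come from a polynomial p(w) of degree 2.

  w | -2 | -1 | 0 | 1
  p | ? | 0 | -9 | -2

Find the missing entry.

The 3 known values determine p uniquely (degree ≤ 2).
Evaluate each Lagrange basis at w = -2:
L_0(-2) = (-2)·(-3)/[(-1)·(-2)] = 3
L_1(-2) = (-1)·(-3)/[(1)·(-1)] = -3
L_2(-2) = (-1)·(-2)/[(2)·(1)] = 1
Sum: 0 + (-9)·(-3) + (-2)·(1) = 25

25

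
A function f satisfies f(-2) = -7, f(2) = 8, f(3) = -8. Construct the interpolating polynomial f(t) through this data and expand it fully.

Build the Lagrange basis polynomials:
L_0(t) = (t - 2)(t - 3) / [20] = (1/20)t^2 - (1/4)t + 3/10
L_1(t) = (t + 2)(t - 3) / [-4] = -(1/4)t^2 + (1/4)t + 3/2
L_2(t) = (t + 2)(t - 2) / [5] = (1/5)t^2 - 4/5
f(t) = (-7)·L_0 + 8·L_1 + (-8)·L_2
  (-7)·L_0(t) = -(7/20)t^2 + (7/4)t - 21/10
  8·L_1(t) = -2t^2 + 2t + 12
  (-8)·L_2(t) = -(8/5)t^2 + 32/5
Adding term by term: -(79/20)t^2 + (15/4)t + 163/10

f(t) = -(79/20)t^2 + (15/4)t + 163/10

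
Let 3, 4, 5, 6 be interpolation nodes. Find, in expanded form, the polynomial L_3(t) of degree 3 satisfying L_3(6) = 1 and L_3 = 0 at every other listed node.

L_3(t) = (1/6)t^3 - 2t^2 + (47/6)t - 10

L_3(t) = (t - 3)(t - 4)(t - 5) / [(3)·(2)·(1)]
       = (t^3 - 12t^2 + 47t - 60) / (6)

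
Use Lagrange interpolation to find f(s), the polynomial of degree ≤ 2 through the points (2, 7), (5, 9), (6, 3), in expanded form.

f(s) = -(5/3)s^2 + (37/3)s - 11

Build the Lagrange basis polynomials:
L_0(s) = (s - 5)(s - 6) / [12] = (1/12)s^2 - (11/12)s + 5/2
L_1(s) = (s - 2)(s - 6) / [-3] = -(1/3)s^2 + (8/3)s - 4
L_2(s) = (s - 2)(s - 5) / [4] = (1/4)s^2 - (7/4)s + 5/2
f(s) = 7·L_0 + 9·L_1 + 3·L_2
  7·L_0(s) = (7/12)s^2 - (77/12)s + 35/2
  9·L_1(s) = -3s^2 + 24s - 36
  3·L_2(s) = (3/4)s^2 - (21/4)s + 15/2
Adding term by term: -(5/3)s^2 + (37/3)s - 11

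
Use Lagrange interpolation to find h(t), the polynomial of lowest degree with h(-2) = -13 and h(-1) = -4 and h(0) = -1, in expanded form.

h(t) = -3t^2 - 1

L_0(t) = (t + 1)t / [2] = (1/2)t^2 + (1/2)t
L_1(t) = (t + 2)t / [-1] = -t^2 - 2t
L_2(t) = (t + 2)(t + 1) / [2] = (1/2)t^2 + (3/2)t + 1
h(t) = (-13)·L_0 + (-4)·L_1 + (-1)·L_2
  (-13)·L_0(t) = -(13/2)t^2 - (13/2)t
  (-4)·L_1(t) = 4t^2 + 8t
  (-1)·L_2(t) = -(1/2)t^2 - (3/2)t - 1
Adding term by term: -3t^2 - 1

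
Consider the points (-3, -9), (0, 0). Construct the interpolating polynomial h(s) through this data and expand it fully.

L_0(s) = s / [-3] = -(1/3)s
L_1(s) = (s + 3) / [3] = (1/3)s + 1
h(s) = (-9)·L_0 + 0·L_1
  (-9)·L_0(s) = 3s
  0·L_1(s) = 0
Adding term by term: 3s

h(s) = 3s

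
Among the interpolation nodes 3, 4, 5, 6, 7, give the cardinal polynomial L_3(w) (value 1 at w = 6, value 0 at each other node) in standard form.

L_3(w) = -(1/6)w^4 + (19/6)w^3 - (131/6)w^2 + (389/6)w - 70

L_3(w) = (w - 3)(w - 4)(w - 5)(w - 7) / [(3)·(2)·(1)·(-1)]
       = (w^4 - 19w^3 + 131w^2 - 389w + 420) / (-6)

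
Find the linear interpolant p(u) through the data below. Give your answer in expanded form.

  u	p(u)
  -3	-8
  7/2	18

L_0(u) = (u - 7/2) / [-13/2] = -(2/13)u + 7/13
L_1(u) = (u + 3) / [13/2] = (2/13)u + 6/13
p(u) = (-8)·L_0 + 18·L_1
  (-8)·L_0(u) = (16/13)u - 56/13
  18·L_1(u) = (36/13)u + 108/13
Adding term by term: 4u + 4

p(u) = 4u + 4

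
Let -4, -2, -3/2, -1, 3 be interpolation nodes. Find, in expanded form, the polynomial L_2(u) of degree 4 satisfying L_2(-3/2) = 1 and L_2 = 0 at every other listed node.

L_2(u) = (u + 4)(u + 2)(u + 1)(u - 3) / [(5/2)·(1/2)·(-1/2)·(-9/2)]
       = (u^4 + 4u^3 - 7u^2 - 34u - 24) / (45/16)

L_2(u) = (16/45)u^4 + (64/45)u^3 - (112/45)u^2 - (544/45)u - 128/15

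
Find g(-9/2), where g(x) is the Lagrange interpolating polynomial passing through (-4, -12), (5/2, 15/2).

L_0(-9/2) = (-7)/[(-13/2)] = 14/13
L_1(-9/2) = (-1/2)/[(13/2)] = -1/13
Sum: (-12)·(14/13) + 15/2·(-1/13) = -27/2

-27/2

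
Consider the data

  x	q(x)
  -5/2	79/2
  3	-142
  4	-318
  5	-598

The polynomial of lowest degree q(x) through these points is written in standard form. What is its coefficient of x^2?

L_0(x) = (x - 3)(x - 4)(x - 5) / [-2145/8] = -(8/2145)x^3 + (32/715)x^2 - (376/2145)x + 32/143
L_1(x) = (x + 5/2)(x - 4)(x - 5) / [11] = (1/11)x^3 - (13/22)x^2 - (5/22)x + 50/11
L_2(x) = (x + 5/2)(x - 3)(x - 5) / [-13/2] = -(2/13)x^3 + (11/13)x^2 + (10/13)x - 75/13
L_3(x) = (x + 5/2)(x - 3)(x - 4) / [15] = (1/15)x^3 - (3/10)x^2 - (11/30)x + 2
q(x) = (79/2)·L_0 + (-142)·L_1 + (-318)·L_2 + (-598)·L_3
Only the coefficient of x^2 is needed; take it from each L_i and combine:
(79/2)·(32/715) + (-142)·(-13/22) + (-318)·(11/13) + (-598)·(-3/10) = -4

-4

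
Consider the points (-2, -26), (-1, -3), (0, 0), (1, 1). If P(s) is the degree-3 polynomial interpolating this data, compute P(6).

L_0(6) = (7)·(6)·(5)/[(-1)·(-2)·(-3)] = -35
L_1(6) = (8)·(6)·(5)/[(1)·(-1)·(-2)] = 120
L_2(6) = (8)·(7)·(5)/[(2)·(1)·(-1)] = -140
L_3(6) = (8)·(7)·(6)/[(3)·(2)·(1)] = 56
Sum: (-26)·(-35) + (-3)·(120) + 0 + 1·(56) = 606

606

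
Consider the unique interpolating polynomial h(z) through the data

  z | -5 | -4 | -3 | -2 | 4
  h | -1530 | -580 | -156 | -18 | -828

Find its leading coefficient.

-3

The leading coefficient equals the top divided difference h[-5,-4,-3,-2,4].
h[-5,-4] = (-580 - (-1530)) / (-4 - (-5)) = 950
h[-4,-3] = (-156 - (-580)) / (-3 - (-4)) = 424
h[-3,-2] = (-18 - (-156)) / (-2 - (-3)) = 138
h[-2,4] = (-828 - (-18)) / (4 - (-2)) = -135
h[-5,-4,-3] = (424 - 950) / (-3 - (-5)) = -263
h[-4,-3,-2] = (138 - 424) / (-2 - (-4)) = -143
h[-3,-2,4] = (-135 - 138) / (4 - (-3)) = -39
h[-5,-4,-3,-2] = (-143 - (-263)) / (-2 - (-5)) = 40
h[-4,-3,-2,4] = (-39 - (-143)) / (4 - (-4)) = 13
h[-5,-4,-3,-2,4] = (13 - 40) / (4 - (-5)) = -3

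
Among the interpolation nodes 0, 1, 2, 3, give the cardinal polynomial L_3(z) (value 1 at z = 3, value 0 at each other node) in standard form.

L_3(z) = z(z - 1)(z - 2) / [(3)·(2)·(1)]
       = (z^3 - 3z^2 + 2z) / (6)

L_3(z) = (1/6)z^3 - (1/2)z^2 + (1/3)z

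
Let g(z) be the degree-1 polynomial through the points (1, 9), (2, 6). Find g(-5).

27

Evaluate each Lagrange basis at z = -5:
L_0(-5) = (-7)/[(-1)] = 7
L_1(-5) = (-6)/[(1)] = -6
Sum: 9·(7) + 6·(-6) = 27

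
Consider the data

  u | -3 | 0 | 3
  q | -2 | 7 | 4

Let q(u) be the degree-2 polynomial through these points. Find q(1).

22/3

L_0(1) = (1)·(-2)/[(-3)·(-6)] = -1/9
L_1(1) = (4)·(-2)/[(3)·(-3)] = 8/9
L_2(1) = (4)·(1)/[(6)·(3)] = 2/9
Sum: (-2)·(-1/9) + 7·(8/9) + 4·(2/9) = 22/3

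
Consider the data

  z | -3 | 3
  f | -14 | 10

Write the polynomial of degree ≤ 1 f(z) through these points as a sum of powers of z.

Build the Lagrange basis polynomials:
L_0(z) = (z - 3) / [-6] = -(1/6)z + 1/2
L_1(z) = (z + 3) / [6] = (1/6)z + 1/2
f(z) = (-14)·L_0 + 10·L_1
  (-14)·L_0(z) = (7/3)z - 7
  10·L_1(z) = (5/3)z + 5
Adding term by term: 4z - 2

f(z) = 4z - 2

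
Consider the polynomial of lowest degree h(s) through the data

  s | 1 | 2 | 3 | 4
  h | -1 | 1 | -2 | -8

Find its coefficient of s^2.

-9/2

Build the Lagrange basis polynomials:
L_0(s) = (s - 2)(s - 3)(s - 4) / [-6] = -(1/6)s^3 + (3/2)s^2 - (13/3)s + 4
L_1(s) = (s - 1)(s - 3)(s - 4) / [2] = (1/2)s^3 - 4s^2 + (19/2)s - 6
L_2(s) = (s - 1)(s - 2)(s - 4) / [-2] = -(1/2)s^3 + (7/2)s^2 - 7s + 4
L_3(s) = (s - 1)(s - 2)(s - 3) / [6] = (1/6)s^3 - s^2 + (11/6)s - 1
h(s) = (-1)·L_0 + 1·L_1 + (-2)·L_2 + (-8)·L_3
Only the coefficient of s^2 is needed; take it from each L_i and combine:
(-1)·(3/2) + 1·(-4) + (-2)·(7/2) + (-8)·(-1) = -9/2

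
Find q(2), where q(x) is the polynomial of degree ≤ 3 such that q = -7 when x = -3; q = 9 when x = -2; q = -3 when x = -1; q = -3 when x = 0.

193

L_0(2) = (4)·(3)·(2)/[(-1)·(-2)·(-3)] = -4
L_1(2) = (5)·(3)·(2)/[(1)·(-1)·(-2)] = 15
L_2(2) = (5)·(4)·(2)/[(2)·(1)·(-1)] = -20
L_3(2) = (5)·(4)·(3)/[(3)·(2)·(1)] = 10
Sum: (-7)·(-4) + 9·(15) + (-3)·(-20) + (-3)·(10) = 193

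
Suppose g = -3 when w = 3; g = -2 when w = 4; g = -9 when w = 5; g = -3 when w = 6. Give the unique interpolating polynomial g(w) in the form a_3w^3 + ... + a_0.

Newton's divided differences:
g[3,4] = (-2 - (-3)) / (4 - 3) = 1
g[4,5] = (-9 - (-2)) / (5 - 4) = -7
g[5,6] = (-3 - (-9)) / (6 - 5) = 6
g[3,4,5] = (-7 - 1) / (5 - 3) = -4
g[4,5,6] = (6 - (-7)) / (6 - 4) = 13/2
g[3,4,5,6] = (13/2 - (-4)) / (6 - 3) = 7/2
g(w) = -3 + 1·(w - 3) + (-4)·(w - 3)(w - 4) + (7/2)·(w - 3)(w - 4)(w - 5)
Expanding: g(w) = (7/2)w^3 - 46w^2 + (387/2)w - 264

g(w) = (7/2)w^3 - 46w^2 + (387/2)w - 264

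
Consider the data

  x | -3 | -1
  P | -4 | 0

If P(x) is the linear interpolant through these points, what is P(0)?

2

Evaluate each Lagrange basis at x = 0:
L_0(0) = (1)/[(-2)] = -1/2
L_1(0) = (3)/[(2)] = 3/2
Sum: (-4)·(-1/2) + 0 = 2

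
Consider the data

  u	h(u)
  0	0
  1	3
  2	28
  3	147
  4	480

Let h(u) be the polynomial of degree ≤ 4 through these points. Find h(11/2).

14091/8

L_0(11/2) = (9/2)·(7/2)·(5/2)·(3/2)/[(-1)·(-2)·(-3)·(-4)] = 315/128
L_1(11/2) = (11/2)·(7/2)·(5/2)·(3/2)/[(1)·(-1)·(-2)·(-3)] = -385/32
L_2(11/2) = (11/2)·(9/2)·(5/2)·(3/2)/[(2)·(1)·(-1)·(-2)] = 1485/64
L_3(11/2) = (11/2)·(9/2)·(7/2)·(3/2)/[(3)·(2)·(1)·(-1)] = -693/32
L_4(11/2) = (11/2)·(9/2)·(7/2)·(5/2)/[(4)·(3)·(2)·(1)] = 1155/128
Sum: 0 + 3·(-385/32) + 28·(1485/64) + 147·(-693/32) + 480·(1155/128) = 14091/8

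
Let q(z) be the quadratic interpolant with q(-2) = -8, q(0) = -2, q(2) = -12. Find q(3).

-23

Evaluate each Lagrange basis at z = 3:
L_0(3) = (3)·(1)/[(-2)·(-4)] = 3/8
L_1(3) = (5)·(1)/[(2)·(-2)] = -5/4
L_2(3) = (5)·(3)/[(4)·(2)] = 15/8
Sum: (-8)·(3/8) + (-2)·(-5/4) + (-12)·(15/8) = -23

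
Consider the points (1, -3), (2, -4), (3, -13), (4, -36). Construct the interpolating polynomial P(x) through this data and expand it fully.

P(x) = -x^3 + 2x^2 - 4

Newton's divided differences:
P[1,2] = (-4 - (-3)) / (2 - 1) = -1
P[2,3] = (-13 - (-4)) / (3 - 2) = -9
P[3,4] = (-36 - (-13)) / (4 - 3) = -23
P[1,2,3] = (-9 - (-1)) / (3 - 1) = -4
P[2,3,4] = (-23 - (-9)) / (4 - 2) = -7
P[1,2,3,4] = (-7 - (-4)) / (4 - 1) = -1
P(x) = -3 + (-1)·(x - 1) + (-4)·(x - 1)(x - 2) + (-1)·(x - 1)(x - 2)(x - 3)
Expanding: P(x) = -x^3 + 2x^2 - 4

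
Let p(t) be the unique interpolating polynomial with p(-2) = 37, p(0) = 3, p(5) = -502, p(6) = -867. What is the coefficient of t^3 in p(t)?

L_0(t) = t(t - 5)(t - 6) / [-112] = -(1/112)t^3 + (11/112)t^2 - (15/56)t
L_1(t) = (t + 2)(t - 5)(t - 6) / [60] = (1/60)t^3 - (3/20)t^2 + (2/15)t + 1
L_2(t) = (t + 2)t(t - 6) / [-35] = -(1/35)t^3 + (4/35)t^2 + (12/35)t
L_3(t) = (t + 2)t(t - 5) / [48] = (1/48)t^3 - (1/16)t^2 - (5/24)t
p(t) = 37·L_0 + 3·L_1 + (-502)·L_2 + (-867)·L_3
Only the coefficient of t^3 is needed; take it from each L_i and combine:
37·(-1/112) + 3·(1/60) + (-502)·(-1/35) + (-867)·(1/48) = -4

-4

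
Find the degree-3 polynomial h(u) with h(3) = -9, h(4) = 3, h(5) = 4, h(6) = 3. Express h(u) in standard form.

L_0(u) = (u - 4)(u - 5)(u - 6) / [-6] = -(1/6)u^3 + (5/2)u^2 - (37/3)u + 20
L_1(u) = (u - 3)(u - 5)(u - 6) / [2] = (1/2)u^3 - 7u^2 + (63/2)u - 45
L_2(u) = (u - 3)(u - 4)(u - 6) / [-2] = -(1/2)u^3 + (13/2)u^2 - 27u + 36
L_3(u) = (u - 3)(u - 4)(u - 5) / [6] = (1/6)u^3 - 2u^2 + (47/6)u - 10
h(u) = (-9)·L_0 + 3·L_1 + 4·L_2 + 3·L_3
  (-9)·L_0(u) = (3/2)u^3 - (45/2)u^2 + 111u - 180
  3·L_1(u) = (3/2)u^3 - 21u^2 + (189/2)u - 135
  4·L_2(u) = -2u^3 + 26u^2 - 108u + 144
  3·L_3(u) = (1/2)u^3 - 6u^2 + (47/2)u - 30
Adding term by term: (3/2)u^3 - (47/2)u^2 + 121u - 201

h(u) = (3/2)u^3 - (47/2)u^2 + 121u - 201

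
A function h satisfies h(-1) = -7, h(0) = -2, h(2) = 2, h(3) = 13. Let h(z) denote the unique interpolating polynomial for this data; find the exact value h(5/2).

L_0(5/2) = (5/2)·(1/2)·(-1/2)/[(-1)·(-3)·(-4)] = 5/96
L_1(5/2) = (7/2)·(1/2)·(-1/2)/[(1)·(-2)·(-3)] = -7/48
L_2(5/2) = (7/2)·(5/2)·(-1/2)/[(3)·(2)·(-1)] = 35/48
L_3(5/2) = (7/2)·(5/2)·(1/2)/[(4)·(3)·(1)] = 35/96
Sum: (-7)·(5/96) + (-2)·(-7/48) + 2·(35/48) + 13·(35/96) = 49/8

49/8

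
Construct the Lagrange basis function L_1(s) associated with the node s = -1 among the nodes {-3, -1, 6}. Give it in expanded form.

L_1(s) = (s + 3)(s - 6) / [(2)·(-7)]
       = (s^2 - 3s - 18) / (-14)

L_1(s) = -(1/14)s^2 + (3/14)s + 9/7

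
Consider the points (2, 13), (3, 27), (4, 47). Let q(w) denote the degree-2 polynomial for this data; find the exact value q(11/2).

353/4

Using Newton's divided-difference form:
q[2,3] = (27 - 13) / (3 - 2) = 14
q[3,4] = (47 - 27) / (4 - 3) = 20
q[2,3,4] = (20 - 14) / (4 - 2) = 3
q(11/2) = 13 + 14·(7/2) + 3·(7/2)·(5/2) = 353/4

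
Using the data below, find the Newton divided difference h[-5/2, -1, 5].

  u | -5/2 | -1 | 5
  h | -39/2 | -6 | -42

-2

h[-5/2,-1] = (-6 - (-39/2)) / (-1 - (-5/2)) = 9
h[-1,5] = (-42 - (-6)) / (5 - (-1)) = -6
h[-5/2,-1,5] = (-6 - 9) / (5 - (-5/2)) = -2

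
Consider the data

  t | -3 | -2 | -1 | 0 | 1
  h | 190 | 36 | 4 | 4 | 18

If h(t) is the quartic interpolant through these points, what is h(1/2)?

Evaluate each Lagrange basis at t = 1/2:
L_0(1/2) = (5/2)·(3/2)·(1/2)·(-1/2)/[(-1)·(-2)·(-3)·(-4)] = -5/128
L_1(1/2) = (7/2)·(3/2)·(1/2)·(-1/2)/[(1)·(-1)·(-2)·(-3)] = 7/32
L_2(1/2) = (7/2)·(5/2)·(1/2)·(-1/2)/[(2)·(1)·(-1)·(-2)] = -35/64
L_3(1/2) = (7/2)·(5/2)·(3/2)·(-1/2)/[(3)·(2)·(1)·(-1)] = 35/32
L_4(1/2) = (7/2)·(5/2)·(3/2)·(1/2)/[(4)·(3)·(2)·(1)] = 35/128
Sum: 190·(-5/128) + 36·(7/32) + 4·(-35/64) + 4·(35/32) + 18·(35/128) = 121/16

121/16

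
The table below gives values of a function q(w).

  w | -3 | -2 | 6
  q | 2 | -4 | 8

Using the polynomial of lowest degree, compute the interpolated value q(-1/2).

Using Newton's divided-difference form:
q[-3,-2] = (-4 - 2) / (-2 - (-3)) = -6
q[-2,6] = (8 - (-4)) / (6 - (-2)) = 3/2
q[-3,-2,6] = (3/2 - (-6)) / (6 - (-3)) = 5/6
q(-1/2) = 2 + (-6)·(5/2) + (5/6)·(5/2)·(3/2) = -79/8

-79/8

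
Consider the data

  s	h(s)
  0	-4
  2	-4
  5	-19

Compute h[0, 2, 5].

-1

h[0,2] = (-4 - (-4)) / (2 - 0) = 0
h[2,5] = (-19 - (-4)) / (5 - 2) = -5
h[0,2,5] = (-5 - 0) / (5 - 0) = -1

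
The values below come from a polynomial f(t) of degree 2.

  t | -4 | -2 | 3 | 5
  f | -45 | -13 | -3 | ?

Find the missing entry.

-27

The 3 known values determine f uniquely (degree ≤ 2).
Evaluate each Lagrange basis at t = 5:
L_0(5) = (7)·(2)/[(-2)·(-7)] = 1
L_1(5) = (9)·(2)/[(2)·(-5)] = -9/5
L_2(5) = (9)·(7)/[(7)·(5)] = 9/5
Sum: (-45)·(1) + (-13)·(-9/5) + (-3)·(9/5) = -27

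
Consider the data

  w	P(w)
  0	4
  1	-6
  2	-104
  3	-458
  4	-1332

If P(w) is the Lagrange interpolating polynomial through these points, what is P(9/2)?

-8291/4

Evaluate each Lagrange basis at w = 9/2:
L_0(9/2) = (7/2)·(5/2)·(3/2)·(1/2)/[(-1)·(-2)·(-3)·(-4)] = 35/128
L_1(9/2) = (9/2)·(5/2)·(3/2)·(1/2)/[(1)·(-1)·(-2)·(-3)] = -45/32
L_2(9/2) = (9/2)·(7/2)·(3/2)·(1/2)/[(2)·(1)·(-1)·(-2)] = 189/64
L_3(9/2) = (9/2)·(7/2)·(5/2)·(1/2)/[(3)·(2)·(1)·(-1)] = -105/32
L_4(9/2) = (9/2)·(7/2)·(5/2)·(3/2)/[(4)·(3)·(2)·(1)] = 315/128
Sum: 4·(35/128) + (-6)·(-45/32) + (-104)·(189/64) + (-458)·(-105/32) + (-1332)·(315/128) = -8291/4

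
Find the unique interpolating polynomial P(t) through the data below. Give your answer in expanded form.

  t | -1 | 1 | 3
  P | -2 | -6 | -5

Newton's divided differences:
P[-1,1] = (-6 - (-2)) / (1 - (-1)) = -2
P[1,3] = (-5 - (-6)) / (3 - 1) = 1/2
P[-1,1,3] = (1/2 - (-2)) / (3 - (-1)) = 5/8
P(t) = -2 + (-2)·(t + 1) + (5/8)·(t + 1)(t - 1)
Expanding: P(t) = (5/8)t^2 - 2t - 37/8

P(t) = (5/8)t^2 - 2t - 37/8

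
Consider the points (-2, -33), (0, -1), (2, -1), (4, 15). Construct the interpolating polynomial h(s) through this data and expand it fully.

h(s) = s^3 - 4s^2 + 4s - 1

L_0(s) = s(s - 2)(s - 4) / [-48] = -(1/48)s^3 + (1/8)s^2 - (1/6)s
L_1(s) = (s + 2)(s - 2)(s - 4) / [16] = (1/16)s^3 - (1/4)s^2 - (1/4)s + 1
L_2(s) = (s + 2)s(s - 4) / [-16] = -(1/16)s^3 + (1/8)s^2 + (1/2)s
L_3(s) = (s + 2)s(s - 2) / [48] = (1/48)s^3 - (1/12)s
h(s) = (-33)·L_0 + (-1)·L_1 + (-1)·L_2 + 15·L_3
  (-33)·L_0(s) = (11/16)s^3 - (33/8)s^2 + (11/2)s
  (-1)·L_1(s) = -(1/16)s^3 + (1/4)s^2 + (1/4)s - 1
  (-1)·L_2(s) = (1/16)s^3 - (1/8)s^2 - (1/2)s
  15·L_3(s) = (5/16)s^3 - (5/4)s
Adding term by term: s^3 - 4s^2 + 4s - 1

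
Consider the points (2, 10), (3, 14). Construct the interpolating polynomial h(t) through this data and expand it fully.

h(t) = 4t + 2

Build the Lagrange basis polynomials:
L_0(t) = (t - 3) / [-1] = -t + 3
L_1(t) = (t - 2) / [1] = t - 2
h(t) = 10·L_0 + 14·L_1
  10·L_0(t) = -10t + 30
  14·L_1(t) = 14t - 28
Adding term by term: 4t + 2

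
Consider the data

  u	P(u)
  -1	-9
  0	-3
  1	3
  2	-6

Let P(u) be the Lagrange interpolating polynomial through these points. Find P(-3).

Evaluate each Lagrange basis at u = -3:
L_0(-3) = (-3)·(-4)·(-5)/[(-1)·(-2)·(-3)] = 10
L_1(-3) = (-2)·(-4)·(-5)/[(1)·(-1)·(-2)] = -20
L_2(-3) = (-2)·(-3)·(-5)/[(2)·(1)·(-1)] = 15
L_3(-3) = (-2)·(-3)·(-4)/[(3)·(2)·(1)] = -4
Sum: (-9)·(10) + (-3)·(-20) + 3·(15) + (-6)·(-4) = 39

39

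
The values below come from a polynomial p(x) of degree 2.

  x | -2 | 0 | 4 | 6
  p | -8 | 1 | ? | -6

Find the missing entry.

The 3 known values determine p uniquely (degree ≤ 2).
Evaluate each Lagrange basis at x = 4:
L_0(4) = (4)·(-2)/[(-2)·(-8)] = -1/2
L_1(4) = (6)·(-2)/[(2)·(-6)] = 1
L_2(4) = (6)·(4)/[(8)·(6)] = 1/2
Sum: (-8)·(-1/2) + 1·(1) + (-6)·(1/2) = 2

2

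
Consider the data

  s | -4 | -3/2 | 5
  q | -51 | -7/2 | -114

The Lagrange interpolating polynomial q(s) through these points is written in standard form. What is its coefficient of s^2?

L_0(s) = (s + 3/2)(s - 5) / [45/2] = (2/45)s^2 - (7/45)s - 1/3
L_1(s) = (s + 4)(s - 5) / [-65/4] = -(4/65)s^2 + (4/65)s + 16/13
L_2(s) = (s + 4)(s + 3/2) / [117/2] = (2/117)s^2 + (11/117)s + 4/39
q(s) = (-51)·L_0 + (-7/2)·L_1 + (-114)·L_2
Only the coefficient of s^2 is needed; take it from each L_i and combine:
(-51)·(2/45) + (-7/2)·(-4/65) + (-114)·(2/117) = -4

-4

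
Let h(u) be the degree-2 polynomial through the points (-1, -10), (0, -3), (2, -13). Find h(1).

Evaluate each Lagrange basis at u = 1:
L_0(1) = (1)·(-1)/[(-1)·(-3)] = -1/3
L_1(1) = (2)·(-1)/[(1)·(-2)] = 1
L_2(1) = (2)·(1)/[(3)·(2)] = 1/3
Sum: (-10)·(-1/3) + (-3)·(1) + (-13)·(1/3) = -4

-4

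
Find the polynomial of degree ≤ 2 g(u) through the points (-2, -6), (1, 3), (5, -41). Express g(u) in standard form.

L_0(u) = (u - 1)(u - 5) / [21] = (1/21)u^2 - (2/7)u + 5/21
L_1(u) = (u + 2)(u - 5) / [-12] = -(1/12)u^2 + (1/4)u + 5/6
L_2(u) = (u + 2)(u - 1) / [28] = (1/28)u^2 + (1/28)u - 1/14
g(u) = (-6)·L_0 + 3·L_1 + (-41)·L_2
  (-6)·L_0(u) = -(2/7)u^2 + (12/7)u - 10/7
  3·L_1(u) = -(1/4)u^2 + (3/4)u + 5/2
  (-41)·L_2(u) = -(41/28)u^2 - (41/28)u + 41/14
Adding term by term: -2u^2 + u + 4

g(u) = -2u^2 + u + 4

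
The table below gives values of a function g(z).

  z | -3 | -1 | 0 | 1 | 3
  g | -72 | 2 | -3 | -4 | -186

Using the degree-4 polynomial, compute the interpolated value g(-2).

L_0(-2) = (-1)·(-2)·(-3)·(-5)/[(-2)·(-3)·(-4)·(-6)] = 5/24
L_1(-2) = (1)·(-2)·(-3)·(-5)/[(2)·(-1)·(-2)·(-4)] = 15/8
L_2(-2) = (1)·(-1)·(-3)·(-5)/[(3)·(1)·(-1)·(-3)] = -5/3
L_3(-2) = (1)·(-1)·(-2)·(-5)/[(4)·(2)·(1)·(-2)] = 5/8
L_4(-2) = (1)·(-1)·(-2)·(-3)/[(6)·(4)·(3)·(2)] = -1/24
Sum: (-72)·(5/24) + 2·(15/8) + (-3)·(-5/3) + (-4)·(5/8) + (-186)·(-1/24) = -1

-1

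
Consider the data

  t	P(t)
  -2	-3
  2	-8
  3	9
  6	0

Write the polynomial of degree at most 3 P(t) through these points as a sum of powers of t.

Build the Lagrange basis polynomials:
L_0(t) = (t - 2)(t - 3)(t - 6) / [-160] = -(1/160)t^3 + (11/160)t^2 - (9/40)t + 9/40
L_1(t) = (t + 2)(t - 3)(t - 6) / [16] = (1/16)t^3 - (7/16)t^2 + 9/4
L_2(t) = (t + 2)(t - 2)(t - 6) / [-15] = -(1/15)t^3 + (2/5)t^2 + (4/15)t - 8/5
L_3(t) = (t + 2)(t - 2)(t - 3) / [96] = (1/96)t^3 - (1/32)t^2 - (1/24)t + 1/8
P(t) = (-3)·L_0 + (-8)·L_1 + 9·L_2 + 0·L_3
  (-3)·L_0(t) = (3/160)t^3 - (33/160)t^2 + (27/40)t - 27/40
  (-8)·L_1(t) = -(1/2)t^3 + (7/2)t^2 - 18
  9·L_2(t) = -(3/5)t^3 + (18/5)t^2 + (12/5)t - 72/5
  0·L_3(t) = 0
Adding term by term: -(173/160)t^3 + (1103/160)t^2 + (123/40)t - 1323/40

P(t) = -(173/160)t^3 + (1103/160)t^2 + (123/40)t - 1323/40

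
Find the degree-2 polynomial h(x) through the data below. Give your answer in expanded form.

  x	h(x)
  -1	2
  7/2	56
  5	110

Build the Lagrange basis polynomials:
L_0(x) = (x - 7/2)(x - 5) / [27] = (1/27)x^2 - (17/54)x + 35/54
L_1(x) = (x + 1)(x - 5) / [-27/4] = -(4/27)x^2 + (16/27)x + 20/27
L_2(x) = (x + 1)(x - 7/2) / [9] = (1/9)x^2 - (5/18)x - 7/18
h(x) = 2·L_0 + 56·L_1 + 110·L_2
  2·L_0(x) = (2/27)x^2 - (17/27)x + 35/27
  56·L_1(x) = -(224/27)x^2 + (896/27)x + 1120/27
  110·L_2(x) = (110/9)x^2 - (275/9)x - 385/9
Adding term by term: 4x^2 + 2x

h(x) = 4x^2 + 2x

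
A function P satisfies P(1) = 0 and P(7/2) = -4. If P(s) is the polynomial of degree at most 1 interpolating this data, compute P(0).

8/5

Evaluate each Lagrange basis at s = 0:
L_0(0) = (-7/2)/[(-5/2)] = 7/5
L_1(0) = (-1)/[(5/2)] = -2/5
Sum: 0 + (-4)·(-2/5) = 8/5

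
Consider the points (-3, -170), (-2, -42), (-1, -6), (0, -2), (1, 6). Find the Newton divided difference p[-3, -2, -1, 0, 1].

-1

p[-3,-2] = (-42 - (-170)) / (-2 - (-3)) = 128
p[-2,-1] = (-6 - (-42)) / (-1 - (-2)) = 36
p[-1,0] = (-2 - (-6)) / (0 - (-1)) = 4
p[0,1] = (6 - (-2)) / (1 - 0) = 8
p[-3,-2,-1] = (36 - 128) / (-1 - (-3)) = -46
p[-2,-1,0] = (4 - 36) / (0 - (-2)) = -16
p[-1,0,1] = (8 - 4) / (1 - (-1)) = 2
p[-3,-2,-1,0] = (-16 - (-46)) / (0 - (-3)) = 10
p[-2,-1,0,1] = (2 - (-16)) / (1 - (-2)) = 6
p[-3,-2,-1,0,1] = (6 - 10) / (1 - (-3)) = -1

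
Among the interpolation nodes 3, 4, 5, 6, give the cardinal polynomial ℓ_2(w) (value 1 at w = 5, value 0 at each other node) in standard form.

ℓ_2(w) = (w - 3)(w - 4)(w - 6) / [(2)·(1)·(-1)]
       = (w^3 - 13w^2 + 54w - 72) / (-2)

ℓ_2(w) = -(1/2)w^3 + (13/2)w^2 - 27w + 36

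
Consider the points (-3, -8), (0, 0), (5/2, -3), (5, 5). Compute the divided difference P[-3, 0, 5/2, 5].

653/3300

P[-3,0] = (0 - (-8)) / (0 - (-3)) = 8/3
P[0,5/2] = (-3 - 0) / (5/2 - 0) = -6/5
P[5/2,5] = (5 - (-3)) / (5 - 5/2) = 16/5
P[-3,0,5/2] = (-6/5 - 8/3) / (5/2 - (-3)) = -116/165
P[0,5/2,5] = (16/5 - (-6/5)) / (5 - 0) = 22/25
P[-3,0,5/2,5] = (22/25 - (-116/165)) / (5 - (-3)) = 653/3300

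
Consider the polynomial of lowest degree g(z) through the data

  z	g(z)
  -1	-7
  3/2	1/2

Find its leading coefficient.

3

The leading coefficient equals the top divided difference g[-1,3/2].
g[-1,3/2] = (1/2 - (-7)) / (3/2 - (-1)) = 3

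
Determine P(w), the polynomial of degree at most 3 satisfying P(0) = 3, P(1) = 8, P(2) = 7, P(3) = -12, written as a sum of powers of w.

P(w) = -2w^3 + 3w^2 + 4w + 3

Build the Lagrange basis polynomials:
L_0(w) = (w - 1)(w - 2)(w - 3) / [-6] = -(1/6)w^3 + w^2 - (11/6)w + 1
L_1(w) = w(w - 2)(w - 3) / [2] = (1/2)w^3 - (5/2)w^2 + 3w
L_2(w) = w(w - 1)(w - 3) / [-2] = -(1/2)w^3 + 2w^2 - (3/2)w
L_3(w) = w(w - 1)(w - 2) / [6] = (1/6)w^3 - (1/2)w^2 + (1/3)w
P(w) = 3·L_0 + 8·L_1 + 7·L_2 + (-12)·L_3
  3·L_0(w) = -(1/2)w^3 + 3w^2 - (11/2)w + 3
  8·L_1(w) = 4w^3 - 20w^2 + 24w
  7·L_2(w) = -(7/2)w^3 + 14w^2 - (21/2)w
  (-12)·L_3(w) = -2w^3 + 6w^2 - 4w
Adding term by term: -2w^3 + 3w^2 + 4w + 3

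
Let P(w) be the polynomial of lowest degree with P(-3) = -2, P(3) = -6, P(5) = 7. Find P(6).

Using Newton's divided-difference form:
P[-3,3] = (-6 - (-2)) / (3 - (-3)) = -2/3
P[3,5] = (7 - (-6)) / (5 - 3) = 13/2
P[-3,3,5] = (13/2 - (-2/3)) / (5 - (-3)) = 43/48
P(6) = -2 + (-2/3)·(9) + (43/48)·(9)·(3) = 259/16

259/16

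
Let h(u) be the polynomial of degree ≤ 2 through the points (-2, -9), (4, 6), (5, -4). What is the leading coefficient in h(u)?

The leading coefficient equals the top divided difference h[-2,4,5].
h[-2,4] = (6 - (-9)) / (4 - (-2)) = 5/2
h[4,5] = (-4 - 6) / (5 - 4) = -10
h[-2,4,5] = (-10 - 5/2) / (5 - (-2)) = -25/14

-25/14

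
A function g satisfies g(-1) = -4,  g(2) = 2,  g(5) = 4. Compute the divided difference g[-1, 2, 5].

-2/9

g[-1,2] = (2 - (-4)) / (2 - (-1)) = 2
g[2,5] = (4 - 2) / (5 - 2) = 2/3
g[-1,2,5] = (2/3 - 2) / (5 - (-1)) = -2/9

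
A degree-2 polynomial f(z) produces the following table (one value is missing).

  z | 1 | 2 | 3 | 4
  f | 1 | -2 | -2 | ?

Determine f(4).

The 3 known values determine f uniquely (degree ≤ 2).
Evaluate each Lagrange basis at z = 4:
L_0(4) = (2)·(1)/[(-1)·(-2)] = 1
L_1(4) = (3)·(1)/[(1)·(-1)] = -3
L_2(4) = (3)·(2)/[(2)·(1)] = 3
Sum: 1·(1) + (-2)·(-3) + (-2)·(3) = 1

1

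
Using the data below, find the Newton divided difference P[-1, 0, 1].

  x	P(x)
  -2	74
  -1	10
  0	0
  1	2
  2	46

6

P[-1,0] = (0 - 10) / (0 - (-1)) = -10
P[0,1] = (2 - 0) / (1 - 0) = 2
P[-1,0,1] = (2 - (-10)) / (1 - (-1)) = 6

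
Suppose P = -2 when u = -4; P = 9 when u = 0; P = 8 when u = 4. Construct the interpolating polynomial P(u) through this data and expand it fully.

L_0(u) = u(u - 4) / [32] = (1/32)u^2 - (1/8)u
L_1(u) = (u + 4)(u - 4) / [-16] = -(1/16)u^2 + 1
L_2(u) = (u + 4)u / [32] = (1/32)u^2 + (1/8)u
P(u) = (-2)·L_0 + 9·L_1 + 8·L_2
  (-2)·L_0(u) = -(1/16)u^2 + (1/4)u
  9·L_1(u) = -(9/16)u^2 + 9
  8·L_2(u) = (1/4)u^2 + u
Adding term by term: -(3/8)u^2 + (5/4)u + 9

P(u) = -(3/8)u^2 + (5/4)u + 9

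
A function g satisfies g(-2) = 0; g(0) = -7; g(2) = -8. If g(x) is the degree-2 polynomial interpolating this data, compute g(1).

Evaluate each Lagrange basis at x = 1:
L_0(1) = (1)·(-1)/[(-2)·(-4)] = -1/8
L_1(1) = (3)·(-1)/[(2)·(-2)] = 3/4
L_2(1) = (3)·(1)/[(4)·(2)] = 3/8
Sum: 0 + (-7)·(3/4) + (-8)·(3/8) = -33/4

-33/4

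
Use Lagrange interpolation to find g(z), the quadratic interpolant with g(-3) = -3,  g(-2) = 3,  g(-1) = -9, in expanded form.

Build the Lagrange basis polynomials:
L_0(z) = (z + 2)(z + 1) / [2] = (1/2)z^2 + (3/2)z + 1
L_1(z) = (z + 3)(z + 1) / [-1] = -z^2 - 4z - 3
L_2(z) = (z + 3)(z + 2) / [2] = (1/2)z^2 + (5/2)z + 3
g(z) = (-3)·L_0 + 3·L_1 + (-9)·L_2
  (-3)·L_0(z) = -(3/2)z^2 - (9/2)z - 3
  3·L_1(z) = -3z^2 - 12z - 9
  (-9)·L_2(z) = -(9/2)z^2 - (45/2)z - 27
Adding term by term: -9z^2 - 39z - 39

g(z) = -9z^2 - 39z - 39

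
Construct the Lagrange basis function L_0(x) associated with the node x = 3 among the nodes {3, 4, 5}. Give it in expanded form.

L_0(x) = (1/2)x^2 - (9/2)x + 10

L_0(x) = (x - 4)(x - 5) / [(-1)·(-2)]
       = (x^2 - 9x + 20) / (2)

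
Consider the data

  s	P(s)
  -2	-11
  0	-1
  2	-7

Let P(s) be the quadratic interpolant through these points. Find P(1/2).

-1

L_0(1/2) = (1/2)·(-3/2)/[(-2)·(-4)] = -3/32
L_1(1/2) = (5/2)·(-3/2)/[(2)·(-2)] = 15/16
L_2(1/2) = (5/2)·(1/2)/[(4)·(2)] = 5/32
Sum: (-11)·(-3/32) + (-1)·(15/16) + (-7)·(5/32) = -1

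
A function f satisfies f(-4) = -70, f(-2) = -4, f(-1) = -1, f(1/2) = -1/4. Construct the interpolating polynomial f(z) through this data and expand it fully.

Newton's divided differences:
f[-4,-2] = (-4 - (-70)) / (-2 - (-4)) = 33
f[-2,-1] = (-1 - (-4)) / (-1 - (-2)) = 3
f[-1,1/2] = (-1/4 - (-1)) / (1/2 - (-1)) = 1/2
f[-4,-2,-1] = (3 - 33) / (-1 - (-4)) = -10
f[-2,-1,1/2] = (1/2 - 3) / (1/2 - (-2)) = -1
f[-4,-2,-1,1/2] = (-1 - (-10)) / (1/2 - (-4)) = 2
f(z) = -70 + 33·(z + 4) + (-10)·(z + 4)(z + 2) + 2·(z + 4)(z + 2)(z + 1)
Expanding: f(z) = 2z^3 + 4z^2 + z - 2

f(z) = 2z^3 + 4z^2 + z - 2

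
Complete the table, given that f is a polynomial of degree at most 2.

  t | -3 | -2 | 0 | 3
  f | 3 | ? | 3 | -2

The 3 known values determine f uniquely (degree ≤ 2).
Evaluate each Lagrange basis at t = -2:
L_0(-2) = (-2)·(-5)/[(-3)·(-6)] = 5/9
L_1(-2) = (1)·(-5)/[(3)·(-3)] = 5/9
L_2(-2) = (1)·(-2)/[(6)·(3)] = -1/9
Sum: 3·(5/9) + 3·(5/9) + (-2)·(-1/9) = 32/9

32/9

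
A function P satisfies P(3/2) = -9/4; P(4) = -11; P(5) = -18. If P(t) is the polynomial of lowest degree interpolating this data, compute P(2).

L_0(2) = (-2)·(-3)/[(-5/2)·(-7/2)] = 24/35
L_1(2) = (1/2)·(-3)/[(5/2)·(-1)] = 3/5
L_2(2) = (1/2)·(-2)/[(7/2)·(1)] = -2/7
Sum: (-9/4)·(24/35) + (-11)·(3/5) + (-18)·(-2/7) = -3

-3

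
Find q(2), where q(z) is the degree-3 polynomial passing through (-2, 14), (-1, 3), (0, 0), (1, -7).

Evaluate each Lagrange basis at z = 2:
L_0(2) = (3)·(2)·(1)/[(-1)·(-2)·(-3)] = -1
L_1(2) = (4)·(2)·(1)/[(1)·(-1)·(-2)] = 4
L_2(2) = (4)·(3)·(1)/[(2)·(1)·(-1)] = -6
L_3(2) = (4)·(3)·(2)/[(3)·(2)·(1)] = 4
Sum: 14·(-1) + 3·(4) + 0 + (-7)·(4) = -30

-30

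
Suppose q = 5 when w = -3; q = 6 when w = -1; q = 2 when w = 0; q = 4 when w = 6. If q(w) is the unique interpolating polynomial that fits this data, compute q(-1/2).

Evaluate each Lagrange basis at w = -1/2:
L_0(-1/2) = (1/2)·(-1/2)·(-13/2)/[(-2)·(-3)·(-9)] = -13/432
L_1(-1/2) = (5/2)·(-1/2)·(-13/2)/[(2)·(-1)·(-7)] = 65/112
L_2(-1/2) = (5/2)·(1/2)·(-13/2)/[(3)·(1)·(-6)] = 65/144
L_3(-1/2) = (5/2)·(1/2)·(-1/2)/[(9)·(7)·(6)] = -5/3024
Sum: 5·(-13/432) + 6·(65/112) + 2·(65/144) + 4·(-5/3024) = 12785/3024

12785/3024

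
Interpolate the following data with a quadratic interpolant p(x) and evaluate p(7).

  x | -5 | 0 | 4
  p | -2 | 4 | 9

Evaluate each Lagrange basis at x = 7:
L_0(7) = (7)·(3)/[(-5)·(-9)] = 7/15
L_1(7) = (12)·(3)/[(5)·(-4)] = -9/5
L_2(7) = (12)·(7)/[(9)·(4)] = 7/3
Sum: (-2)·(7/15) + 4·(-9/5) + 9·(7/3) = 193/15

193/15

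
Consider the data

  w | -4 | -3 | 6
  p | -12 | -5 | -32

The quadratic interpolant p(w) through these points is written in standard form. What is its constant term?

Build the Lagrange basis polynomials:
L_0(w) = (w + 3)(w - 6) / [10] = (1/10)w^2 - (3/10)w - 9/5
L_1(w) = (w + 4)(w - 6) / [-9] = -(1/9)w^2 + (2/9)w + 8/3
L_2(w) = (w + 4)(w + 3) / [90] = (1/90)w^2 + (7/90)w + 2/15
p(w) = (-12)·L_0 + (-5)·L_1 + (-32)·L_2
Only the constant term is needed; take it from each L_i and combine:
(-12)·(-9/5) + (-5)·(8/3) + (-32)·(2/15) = 4

4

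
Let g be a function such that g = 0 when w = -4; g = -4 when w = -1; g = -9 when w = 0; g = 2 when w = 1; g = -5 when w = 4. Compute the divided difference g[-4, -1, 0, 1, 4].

-81/160

g[-4,-1] = (-4 - 0) / (-1 - (-4)) = -4/3
g[-1,0] = (-9 - (-4)) / (0 - (-1)) = -5
g[0,1] = (2 - (-9)) / (1 - 0) = 11
g[1,4] = (-5 - 2) / (4 - 1) = -7/3
g[-4,-1,0] = (-5 - (-4/3)) / (0 - (-4)) = -11/12
g[-1,0,1] = (11 - (-5)) / (1 - (-1)) = 8
g[0,1,4] = (-7/3 - 11) / (4 - 0) = -10/3
g[-4,-1,0,1] = (8 - (-11/12)) / (1 - (-4)) = 107/60
g[-1,0,1,4] = (-10/3 - 8) / (4 - (-1)) = -34/15
g[-4,-1,0,1,4] = (-34/15 - 107/60) / (4 - (-4)) = -81/160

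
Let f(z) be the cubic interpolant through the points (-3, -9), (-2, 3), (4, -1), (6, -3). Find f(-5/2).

Using Newton's divided-difference form:
f[-3,-2] = (3 - (-9)) / (-2 - (-3)) = 12
f[-2,4] = (-1 - 3) / (4 - (-2)) = -2/3
f[4,6] = (-3 - (-1)) / (6 - 4) = -1
f[-3,-2,4] = (-2/3 - 12) / (4 - (-3)) = -38/21
f[-2,4,6] = (-1 - (-2/3)) / (6 - (-2)) = -1/24
f[-3,-2,4,6] = (-1/24 - (-38/21)) / (6 - (-3)) = 11/56
f(-5/2) = -9 + 12·(1/2) + (-38/21)·(1/2)·(-1/2) + (11/56)·(1/2)·(-1/2)·(-13/2) = -2995/1344

-2995/1344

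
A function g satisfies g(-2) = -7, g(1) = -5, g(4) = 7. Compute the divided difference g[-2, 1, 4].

5/9

g[-2,1] = (-5 - (-7)) / (1 - (-2)) = 2/3
g[1,4] = (7 - (-5)) / (4 - 1) = 4
g[-2,1,4] = (4 - 2/3) / (4 - (-2)) = 5/9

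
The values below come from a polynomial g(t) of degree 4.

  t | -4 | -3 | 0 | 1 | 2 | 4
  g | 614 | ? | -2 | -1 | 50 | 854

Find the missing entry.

175

The 5 known values determine g uniquely (degree ≤ 4).
Evaluate each Lagrange basis at t = -3:
L_0(-3) = (-3)·(-4)·(-5)·(-7)/[(-4)·(-5)·(-6)·(-8)] = 7/16
L_1(-3) = (1)·(-4)·(-5)·(-7)/[(4)·(-1)·(-2)·(-4)] = 35/8
L_2(-3) = (1)·(-3)·(-5)·(-7)/[(5)·(1)·(-1)·(-3)] = -7
L_3(-3) = (1)·(-3)·(-4)·(-7)/[(6)·(2)·(1)·(-2)] = 7/2
L_4(-3) = (1)·(-3)·(-4)·(-5)/[(8)·(4)·(3)·(2)] = -5/16
Sum: 614·(7/16) + (-2)·(35/8) + (-1)·(-7) + 50·(7/2) + 854·(-5/16) = 175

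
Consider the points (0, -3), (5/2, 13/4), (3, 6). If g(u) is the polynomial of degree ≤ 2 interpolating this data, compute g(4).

13

Evaluate each Lagrange basis at u = 4:
L_0(4) = (3/2)·(1)/[(-5/2)·(-3)] = 1/5
L_1(4) = (4)·(1)/[(5/2)·(-1/2)] = -16/5
L_2(4) = (4)·(3/2)/[(3)·(1/2)] = 4
Sum: (-3)·(1/5) + 13/4·(-16/5) + 6·(4) = 13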